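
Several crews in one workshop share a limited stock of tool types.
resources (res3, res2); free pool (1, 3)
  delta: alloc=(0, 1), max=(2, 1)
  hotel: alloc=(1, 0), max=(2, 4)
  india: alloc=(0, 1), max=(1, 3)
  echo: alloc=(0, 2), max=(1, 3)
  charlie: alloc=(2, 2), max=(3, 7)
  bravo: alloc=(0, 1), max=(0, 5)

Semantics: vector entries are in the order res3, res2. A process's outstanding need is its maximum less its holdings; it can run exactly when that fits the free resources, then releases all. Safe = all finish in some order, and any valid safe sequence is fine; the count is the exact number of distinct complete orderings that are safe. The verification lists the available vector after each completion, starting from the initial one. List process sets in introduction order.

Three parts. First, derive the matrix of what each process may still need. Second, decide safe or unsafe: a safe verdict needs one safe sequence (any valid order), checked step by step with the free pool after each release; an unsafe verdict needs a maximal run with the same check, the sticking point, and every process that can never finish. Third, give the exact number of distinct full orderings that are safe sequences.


(1) Outstanding need per process (order res3, res2):
  delta: (2, 0)
  hotel: (1, 4)
  india: (1, 2)
  echo: (1, 1)
  charlie: (1, 5)
  bravo: (0, 4)
(2) SAFE. One safe sequence: echo, hotel, bravo, charlie, delta, india.
Key observation: echo is the earliest step where a requested resource binds exactly: need (1, 1), pool (1, 3) at its turn.
Verifying each step:
  pool = (1, 3)
  run echo (needs (1, 1), free (1, 3)); after release of (0, 2) the pool is (1, 5)
  run hotel (needs (1, 4), free (1, 5)); after release of (1, 0) the pool is (2, 5)
  run bravo (needs (0, 4), free (2, 5)); after release of (0, 1) the pool is (2, 6)
  run charlie (needs (1, 5), free (2, 6)); after release of (2, 2) the pool is (4, 8)
  run delta (needs (2, 0), free (4, 8)); after release of (0, 1) the pool is (4, 9)
  run india (needs (1, 2), free (4, 9)); after release of (0, 1) the pool is (4, 10)
(3) Exactly 130 of the possible complete orderings are safe sequences.


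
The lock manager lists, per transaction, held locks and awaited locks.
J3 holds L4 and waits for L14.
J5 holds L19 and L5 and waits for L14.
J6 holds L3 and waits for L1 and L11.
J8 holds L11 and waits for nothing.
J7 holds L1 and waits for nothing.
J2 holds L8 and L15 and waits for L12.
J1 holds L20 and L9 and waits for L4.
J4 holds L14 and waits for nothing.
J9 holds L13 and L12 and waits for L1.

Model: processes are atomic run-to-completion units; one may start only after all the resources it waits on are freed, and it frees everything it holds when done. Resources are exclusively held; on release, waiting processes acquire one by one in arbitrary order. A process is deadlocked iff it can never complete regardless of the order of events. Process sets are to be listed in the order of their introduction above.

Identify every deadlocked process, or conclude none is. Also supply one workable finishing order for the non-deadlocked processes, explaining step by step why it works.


No process is deadlocked.
Key observation: the wait graph is acyclic; completion cascades from the unblocked processes through everyone else.
A valid finishing order for the others: J7, J4, J3, J8, J9, J1, J5, J2, J6.
Walking it through:
  J7: no waits; runs immediately, freeing L1
  J4: no waits; runs immediately, freeing L14
  J3: everything it awaited (L14) is free; runs, freeing L4
  J8: no waits; runs immediately, freeing L11
  J9: everything it awaited (L1) is free; runs, freeing L13 and L12
  J1: everything it awaited (L4) is free; runs, freeing L20 and L9
  J5: everything it awaited (L14) is free; runs, freeing L19 and L5
  J2: everything it awaited (L12) is free; runs, freeing L8 and L15
  J6: everything it awaited (L1 and L11) is free; runs, freeing L3


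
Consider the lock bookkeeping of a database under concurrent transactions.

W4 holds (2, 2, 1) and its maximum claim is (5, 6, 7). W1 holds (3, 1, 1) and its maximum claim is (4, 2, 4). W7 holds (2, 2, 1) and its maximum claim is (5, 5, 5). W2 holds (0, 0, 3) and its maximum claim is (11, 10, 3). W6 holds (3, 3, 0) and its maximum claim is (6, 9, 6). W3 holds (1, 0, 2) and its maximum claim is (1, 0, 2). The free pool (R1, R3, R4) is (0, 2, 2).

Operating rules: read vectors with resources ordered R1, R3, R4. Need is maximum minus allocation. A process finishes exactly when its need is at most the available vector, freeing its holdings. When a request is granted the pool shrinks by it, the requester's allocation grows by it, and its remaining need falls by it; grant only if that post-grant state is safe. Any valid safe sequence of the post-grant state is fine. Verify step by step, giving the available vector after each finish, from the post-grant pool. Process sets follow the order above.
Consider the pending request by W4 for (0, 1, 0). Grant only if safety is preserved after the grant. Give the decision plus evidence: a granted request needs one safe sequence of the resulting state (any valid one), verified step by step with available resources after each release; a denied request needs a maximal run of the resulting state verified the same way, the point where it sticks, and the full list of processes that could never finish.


DENY. Granting would leave the state unsafe.
Key observation: no order helps: past W3, W1, the free pool tops out at (4, 2, 5), below what each blocked process needs in R3.
Pretend the grant happened; the run W3, W1 goes as far as possible. Step-by-step check:
  pool = (0, 1, 2)
  W3: need (0, 0, 0) fits (0, 1, 2); releases (1, 0, 2), pool now (1, 1, 4)
  W1: need (1, 1, 3) fits (1, 1, 4); releases (3, 1, 1), pool now (4, 2, 5)
  W4 cannot run: need (3, 3, 6) vs free (4, 2, 5) (insufficient R3 and R4)
  W7 cannot run: need (3, 3, 4) vs free (4, 2, 5) (insufficient R3)
  W2 cannot run: need (11, 10, 0) vs free (4, 2, 5) (insufficient R1 and R3)
  W6 cannot run: need (3, 6, 6) vs free (4, 2, 5) (insufficient R3 and R4)
Processes that could never finish after the grant: W4, W7, W2 and W6.


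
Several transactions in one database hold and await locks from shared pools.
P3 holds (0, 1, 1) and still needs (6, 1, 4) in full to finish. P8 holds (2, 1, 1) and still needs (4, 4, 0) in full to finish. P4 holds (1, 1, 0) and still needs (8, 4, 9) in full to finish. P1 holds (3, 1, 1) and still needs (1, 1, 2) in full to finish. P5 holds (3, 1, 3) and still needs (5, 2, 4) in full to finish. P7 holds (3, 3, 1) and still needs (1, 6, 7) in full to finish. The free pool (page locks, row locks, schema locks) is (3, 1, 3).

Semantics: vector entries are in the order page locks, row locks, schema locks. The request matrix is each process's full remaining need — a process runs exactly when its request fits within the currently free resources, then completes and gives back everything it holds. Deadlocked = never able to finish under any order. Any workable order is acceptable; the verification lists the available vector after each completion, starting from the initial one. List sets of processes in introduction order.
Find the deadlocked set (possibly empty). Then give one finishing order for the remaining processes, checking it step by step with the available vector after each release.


Nothing here is deadlocked.
Key observation: P1 fits the free pool immediately, and its release cascades until everyone finishes.
The rest can finish in the order P1, P3, P5, P8, P4, P7. Check, step by step:
  pool = (3, 1, 3)
  P1 needs (1, 1, 2) <= (3, 1, 3) -> finishes; pool += (3, 1, 1) = (6, 2, 4)
  P3 needs (6, 1, 4) <= (6, 2, 4) -> finishes; pool += (0, 1, 1) = (6, 3, 5)
  P5 needs (5, 2, 4) <= (6, 3, 5) -> finishes; pool += (3, 1, 3) = (9, 4, 8)
  P8 needs (4, 4, 0) <= (9, 4, 8) -> finishes; pool += (2, 1, 1) = (11, 5, 9)
  P4 needs (8, 4, 9) <= (11, 5, 9) -> finishes; pool += (1, 1, 0) = (12, 6, 9)
  P7 needs (1, 6, 7) <= (12, 6, 9) -> finishes; pool += (3, 3, 1) = (15, 9, 10)


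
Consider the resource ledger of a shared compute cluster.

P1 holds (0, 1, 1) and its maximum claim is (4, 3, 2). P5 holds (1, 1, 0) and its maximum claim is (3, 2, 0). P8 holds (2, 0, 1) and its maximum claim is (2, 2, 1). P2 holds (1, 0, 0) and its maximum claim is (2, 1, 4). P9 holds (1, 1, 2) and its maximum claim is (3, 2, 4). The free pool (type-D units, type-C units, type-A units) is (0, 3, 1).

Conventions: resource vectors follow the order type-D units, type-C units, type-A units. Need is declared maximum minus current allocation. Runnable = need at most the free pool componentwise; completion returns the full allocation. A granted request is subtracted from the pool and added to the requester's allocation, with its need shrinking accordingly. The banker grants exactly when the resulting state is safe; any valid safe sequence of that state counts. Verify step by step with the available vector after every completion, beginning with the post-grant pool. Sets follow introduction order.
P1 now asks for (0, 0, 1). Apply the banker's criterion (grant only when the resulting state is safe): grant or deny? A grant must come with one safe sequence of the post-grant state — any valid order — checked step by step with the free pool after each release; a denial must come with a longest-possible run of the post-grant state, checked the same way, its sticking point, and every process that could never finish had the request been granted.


DENY. Granting would leave the state unsafe.
Key observation: after P8, P5 the pool peaks at (3, 4, 1), and each blocked process is short somewhere: P1 on type-D units; P2 on type-A units; P9 on type-A units.
On the post-grant state, P8, P5 is a maximal run — nothing extends it. Walking it through:
  pool = (0, 3, 0)
  P8: need (0, 2, 0) fits (0, 3, 0); releases (2, 0, 1), pool now (2, 3, 1)
  P5: need (2, 1, 0) fits (2, 3, 1); releases (1, 1, 0), pool now (3, 4, 1)
  P1 cannot run: need (4, 2, 0) vs free (3, 4, 1) (insufficient type-D units)
  P2 cannot run: need (1, 1, 4) vs free (3, 4, 1) (insufficient type-A units)
  P9 cannot run: need (2, 1, 2) vs free (3, 4, 1) (insufficient type-A units)
Post-grant, the permanently blocked set is P1, P2 and P9.


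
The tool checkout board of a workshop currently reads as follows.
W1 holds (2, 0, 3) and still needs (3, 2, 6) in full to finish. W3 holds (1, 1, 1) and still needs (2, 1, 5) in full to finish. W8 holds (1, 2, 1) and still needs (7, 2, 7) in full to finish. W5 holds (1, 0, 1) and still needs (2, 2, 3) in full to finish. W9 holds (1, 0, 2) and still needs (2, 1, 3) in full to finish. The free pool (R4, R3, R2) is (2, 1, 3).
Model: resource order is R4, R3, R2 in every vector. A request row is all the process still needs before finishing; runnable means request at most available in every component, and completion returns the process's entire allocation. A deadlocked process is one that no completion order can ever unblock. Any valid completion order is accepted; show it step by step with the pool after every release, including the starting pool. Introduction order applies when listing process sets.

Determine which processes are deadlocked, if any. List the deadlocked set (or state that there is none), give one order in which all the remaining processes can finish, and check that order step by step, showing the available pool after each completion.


The deadlocked set is empty.
Key observation: the pool covers W9 at once, and every later process fits after earlier releases.
The rest can finish in the order W9, W3, W5, W1, W8. Check, step by step:
  pool = (2, 1, 3)
  run W9 (needs (2, 1, 3), free (2, 1, 3)); after release of (1, 0, 2) the pool is (3, 1, 5)
  run W3 (needs (2, 1, 5), free (3, 1, 5)); after release of (1, 1, 1) the pool is (4, 2, 6)
  run W5 (needs (2, 2, 3), free (4, 2, 6)); after release of (1, 0, 1) the pool is (5, 2, 7)
  run W1 (needs (3, 2, 6), free (5, 2, 7)); after release of (2, 0, 3) the pool is (7, 2, 10)
  run W8 (needs (7, 2, 7), free (7, 2, 10)); after release of (1, 2, 1) the pool is (8, 4, 11)


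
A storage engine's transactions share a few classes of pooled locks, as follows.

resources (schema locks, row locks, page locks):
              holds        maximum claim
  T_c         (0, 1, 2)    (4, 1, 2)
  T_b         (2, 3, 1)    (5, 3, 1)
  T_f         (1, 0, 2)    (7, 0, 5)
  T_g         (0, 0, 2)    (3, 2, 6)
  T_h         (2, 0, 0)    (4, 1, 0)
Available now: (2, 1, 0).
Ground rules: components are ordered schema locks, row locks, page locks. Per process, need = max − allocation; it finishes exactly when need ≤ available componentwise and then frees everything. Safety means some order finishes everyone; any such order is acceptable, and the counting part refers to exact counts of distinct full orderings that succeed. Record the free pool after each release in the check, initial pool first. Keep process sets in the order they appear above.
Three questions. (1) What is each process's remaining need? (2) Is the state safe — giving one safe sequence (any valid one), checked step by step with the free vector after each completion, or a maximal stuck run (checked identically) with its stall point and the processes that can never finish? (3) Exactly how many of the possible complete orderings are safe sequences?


(1) Outstanding need per process (order schema locks, row locks, page locks):
  T_c: (4, 0, 0)
  T_b: (3, 0, 0)
  T_f: (6, 0, 3)
  T_g: (3, 2, 4)
  T_h: (2, 1, 0)
(2) The state is SAFE; one workable sequence: T_h, T_b, T_c, T_f, T_g.
Key observation: the order's first zero-slack moment is T_h ((2, 1, 0) needed, (2, 1, 0) free — a requested resource with nothing to spare).
Walking it through:
  pool = (2, 1, 0)
  T_h: need (2, 1, 0) fits (2, 1, 0); releases (2, 0, 0), pool now (4, 1, 0)
  T_b: need (3, 0, 0) fits (4, 1, 0); releases (2, 3, 1), pool now (6, 4, 1)
  T_c: need (4, 0, 0) fits (6, 4, 1); releases (0, 1, 2), pool now (6, 5, 3)
  T_f: need (6, 0, 3) fits (6, 5, 3); releases (1, 0, 2), pool now (7, 5, 5)
  T_g: need (3, 2, 4) fits (7, 5, 5); releases (0, 0, 2), pool now (7, 5, 7)
(3) Exactly 2 of the possible complete orderings are safe sequences.


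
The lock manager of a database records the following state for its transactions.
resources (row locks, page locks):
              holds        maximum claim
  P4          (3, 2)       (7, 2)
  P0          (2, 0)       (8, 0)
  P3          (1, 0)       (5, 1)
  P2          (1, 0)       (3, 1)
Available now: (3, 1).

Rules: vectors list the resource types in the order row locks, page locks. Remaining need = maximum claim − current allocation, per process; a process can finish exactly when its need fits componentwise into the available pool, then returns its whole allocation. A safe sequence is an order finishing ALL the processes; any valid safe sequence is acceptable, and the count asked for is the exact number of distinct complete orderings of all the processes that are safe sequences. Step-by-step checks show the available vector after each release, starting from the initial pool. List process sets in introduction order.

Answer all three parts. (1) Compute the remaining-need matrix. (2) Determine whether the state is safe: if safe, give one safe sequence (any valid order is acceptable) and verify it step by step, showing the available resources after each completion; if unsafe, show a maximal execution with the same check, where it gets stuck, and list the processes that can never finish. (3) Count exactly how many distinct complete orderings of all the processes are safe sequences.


(1) Need matrix, components ordered row locks, page locks:
  P4: (4, 0)
  P0: (6, 0)
  P3: (4, 1)
  P2: (2, 1)
(2) SAFE. One safe sequence: P2, P4, P0, P3.
Key observation: the order's first zero-slack moment is P2 ((2, 1) needed, (3, 1) free — a requested resource with nothing to spare).
Verifying each step:
  pool = (3, 1)
  P2 needs (2, 1) <= (3, 1) -> finishes; pool += (1, 0) = (4, 1)
  P4 needs (4, 0) <= (4, 1) -> finishes; pool += (3, 2) = (7, 3)
  P0 needs (6, 0) <= (7, 3) -> finishes; pool += (2, 0) = (9, 3)
  P3 needs (4, 1) <= (9, 3) -> finishes; pool += (1, 0) = (10, 3)
(3) Exactly 3 of the possible complete orderings are safe sequences.


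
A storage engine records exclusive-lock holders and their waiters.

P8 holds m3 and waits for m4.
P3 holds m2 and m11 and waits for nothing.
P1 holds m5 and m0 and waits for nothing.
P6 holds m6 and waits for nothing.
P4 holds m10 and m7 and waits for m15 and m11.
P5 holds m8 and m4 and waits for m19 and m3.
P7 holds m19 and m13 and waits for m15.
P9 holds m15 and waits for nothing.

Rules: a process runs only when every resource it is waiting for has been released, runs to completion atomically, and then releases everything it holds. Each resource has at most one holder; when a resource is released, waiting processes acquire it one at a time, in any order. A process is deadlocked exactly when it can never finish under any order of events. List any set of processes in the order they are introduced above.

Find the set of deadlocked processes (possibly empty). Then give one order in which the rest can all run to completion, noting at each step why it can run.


Deadlocked set: P8 and P5.
Key observation: the waits loop around P8 -> P5 -> P8 with no way out; no other process is dragged down with it.
The rest can finish in the order P6, P3, P9, P7, P1, P4.
Verifying each step:
  P6 waits on nothing -> runs at once and releases m6
  P3 waits on nothing -> runs at once and releases m2 and m11
  P9 waits on nothing -> runs at once and releases m15
  P7: everything it awaited (m15) is free; runs, freeing m19 and m13
  P1 waits on nothing -> runs at once and releases m5 and m0
  P4: everything it awaited (m15 and m11) is free; runs, freeing m10 and m7


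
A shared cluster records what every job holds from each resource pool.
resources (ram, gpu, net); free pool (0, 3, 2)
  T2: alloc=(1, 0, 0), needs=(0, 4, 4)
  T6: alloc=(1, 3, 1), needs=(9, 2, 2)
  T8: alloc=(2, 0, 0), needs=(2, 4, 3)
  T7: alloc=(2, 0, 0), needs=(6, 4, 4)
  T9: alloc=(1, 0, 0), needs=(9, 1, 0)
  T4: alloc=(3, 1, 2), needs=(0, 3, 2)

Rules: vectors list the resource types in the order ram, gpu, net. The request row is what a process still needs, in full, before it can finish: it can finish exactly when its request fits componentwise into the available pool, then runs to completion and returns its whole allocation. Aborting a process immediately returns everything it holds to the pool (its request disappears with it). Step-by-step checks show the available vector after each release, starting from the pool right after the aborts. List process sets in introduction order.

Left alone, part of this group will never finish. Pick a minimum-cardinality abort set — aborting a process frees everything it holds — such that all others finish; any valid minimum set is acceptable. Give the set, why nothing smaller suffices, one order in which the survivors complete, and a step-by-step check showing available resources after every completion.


The answer: abort T6.
Key observation: before aborting T6, T9 was permanently blocked — no order could ever run it; afterwards it completes at step 5.
No smaller set exists: with zero aborts the deadlock remains.
One survivor order: T4, T2, T8, T7, T9. Step-by-step check (post-abort pool first):
  pool = (1, 6, 3)
  T4: need (0, 3, 2) fits (1, 6, 3); releases (3, 1, 2), pool now (4, 7, 5)
  T2: need (0, 4, 4) fits (4, 7, 5); releases (1, 0, 0), pool now (5, 7, 5)
  T8: need (2, 4, 3) fits (5, 7, 5); releases (2, 0, 0), pool now (7, 7, 5)
  T7: need (6, 4, 4) fits (7, 7, 5); releases (2, 0, 0), pool now (9, 7, 5)
  T9: need (9, 1, 0) fits (9, 7, 5); releases (1, 0, 0), pool now (10, 7, 5)


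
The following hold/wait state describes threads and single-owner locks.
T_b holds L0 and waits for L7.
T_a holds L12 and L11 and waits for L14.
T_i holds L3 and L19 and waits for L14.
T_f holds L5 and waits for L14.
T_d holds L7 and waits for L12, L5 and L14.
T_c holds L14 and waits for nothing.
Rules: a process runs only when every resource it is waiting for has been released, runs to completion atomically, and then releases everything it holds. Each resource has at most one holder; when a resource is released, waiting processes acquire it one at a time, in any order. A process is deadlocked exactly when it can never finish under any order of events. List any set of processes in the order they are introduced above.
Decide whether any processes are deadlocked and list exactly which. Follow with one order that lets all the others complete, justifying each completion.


No process is deadlocked.
Key observation: every chain of waits terminates; starting from the processes that wait on nothing, all the rest unlock in turn.
The rest can finish in the order T_c, T_a, T_f, T_d, T_i, T_b.
Check, step by step:
  T_c waits on nothing -> runs at once and releases L14
  T_a waits on L14 — all released -> runs and releases L12 and L11
  T_f waits on L14 — all released -> runs and releases L5
  T_d waits on L12, L5 and L14 — all released -> runs and releases L7
  T_i waits on L14 — all released -> runs and releases L3 and L19
  T_b waits on L7 — all released -> runs and releases L0


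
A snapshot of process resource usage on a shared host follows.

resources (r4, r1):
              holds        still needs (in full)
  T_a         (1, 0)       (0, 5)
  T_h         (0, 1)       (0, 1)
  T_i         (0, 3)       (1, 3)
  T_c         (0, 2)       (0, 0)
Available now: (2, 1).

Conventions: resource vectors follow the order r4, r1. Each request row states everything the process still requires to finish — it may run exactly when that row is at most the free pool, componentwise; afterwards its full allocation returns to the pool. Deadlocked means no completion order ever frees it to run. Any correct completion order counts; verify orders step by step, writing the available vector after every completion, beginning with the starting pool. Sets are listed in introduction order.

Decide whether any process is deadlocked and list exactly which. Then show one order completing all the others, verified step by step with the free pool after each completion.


The deadlocked set is empty.
Key observation: the pool covers T_c at once, and every later process fits after earlier releases.
The rest can finish in the order T_c, T_i, T_h, T_a. Step-by-step check:
  pool = (2, 1)
  run T_c (needs (0, 0), free (2, 1)); after release of (0, 2) the pool is (2, 3)
  run T_i (needs (1, 3), free (2, 3)); after release of (0, 3) the pool is (2, 6)
  run T_h (needs (0, 1), free (2, 6)); after release of (0, 1) the pool is (2, 7)
  run T_a (needs (0, 5), free (2, 7)); after release of (1, 0) the pool is (3, 7)


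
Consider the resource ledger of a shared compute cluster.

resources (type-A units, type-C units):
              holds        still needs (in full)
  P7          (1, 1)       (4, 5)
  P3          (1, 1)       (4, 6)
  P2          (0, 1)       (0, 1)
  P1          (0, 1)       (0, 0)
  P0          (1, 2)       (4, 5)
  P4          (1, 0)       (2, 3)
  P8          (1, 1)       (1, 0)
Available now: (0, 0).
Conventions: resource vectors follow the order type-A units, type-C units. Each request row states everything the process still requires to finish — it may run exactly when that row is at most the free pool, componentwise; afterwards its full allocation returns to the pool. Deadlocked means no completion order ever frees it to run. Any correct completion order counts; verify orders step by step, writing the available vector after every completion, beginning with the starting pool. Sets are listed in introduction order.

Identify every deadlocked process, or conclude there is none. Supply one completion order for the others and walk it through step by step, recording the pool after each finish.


Deadlocked set: P7, P3, P0, P4 and P8.
Key observation: even finishing P1, P2 leaves just (0, 2) free — too little type-A units for any of the remaining processes.
A valid finishing order for the others: P1, P2. Check, step by step:
  pool = (0, 0)
  P1: need (0, 0) fits (0, 0); releases (0, 1), pool now (0, 1)
  P2: need (0, 1) fits (0, 1); releases (0, 1), pool now (0, 2)
The stuck group stays short no matter what:
  P7 still needs (4, 5) but only (0, 2) is free — short on type-A units and type-C units
  P3 still needs (4, 6) but only (0, 2) is free — short on type-A units and type-C units
  P0 still needs (4, 5) but only (0, 2) is free — short on type-A units and type-C units
  P4 still needs (2, 3) but only (0, 2) is free — short on type-A units and type-C units
  P8 still needs (1, 0) but only (0, 2) is free — short on type-A units


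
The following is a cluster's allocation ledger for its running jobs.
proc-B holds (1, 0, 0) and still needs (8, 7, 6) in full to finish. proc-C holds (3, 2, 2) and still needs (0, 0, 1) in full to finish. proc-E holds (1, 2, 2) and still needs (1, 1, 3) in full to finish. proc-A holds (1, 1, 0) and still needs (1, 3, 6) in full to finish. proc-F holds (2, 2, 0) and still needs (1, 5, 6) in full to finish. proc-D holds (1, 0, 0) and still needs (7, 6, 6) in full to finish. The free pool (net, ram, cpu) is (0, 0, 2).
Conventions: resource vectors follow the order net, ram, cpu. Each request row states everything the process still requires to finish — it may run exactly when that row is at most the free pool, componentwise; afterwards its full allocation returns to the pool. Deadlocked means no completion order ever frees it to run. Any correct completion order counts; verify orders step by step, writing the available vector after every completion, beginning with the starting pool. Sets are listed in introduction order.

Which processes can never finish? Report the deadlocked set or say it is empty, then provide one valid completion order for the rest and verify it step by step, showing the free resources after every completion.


No process is deadlocked.
Key observation: proc-C leads a chain of completions in which each release enables another process.
A valid finishing order for the others: proc-C, proc-E, proc-A, proc-F, proc-D, proc-B. Step-by-step check:
  pool = (0, 0, 2)
  proc-C needs (0, 0, 1) <= (0, 0, 2) -> finishes; pool += (3, 2, 2) = (3, 2, 4)
  proc-E needs (1, 1, 3) <= (3, 2, 4) -> finishes; pool += (1, 2, 2) = (4, 4, 6)
  proc-A needs (1, 3, 6) <= (4, 4, 6) -> finishes; pool += (1, 1, 0) = (5, 5, 6)
  proc-F needs (1, 5, 6) <= (5, 5, 6) -> finishes; pool += (2, 2, 0) = (7, 7, 6)
  proc-D needs (7, 6, 6) <= (7, 7, 6) -> finishes; pool += (1, 0, 0) = (8, 7, 6)
  proc-B needs (8, 7, 6) <= (8, 7, 6) -> finishes; pool += (1, 0, 0) = (9, 7, 6)


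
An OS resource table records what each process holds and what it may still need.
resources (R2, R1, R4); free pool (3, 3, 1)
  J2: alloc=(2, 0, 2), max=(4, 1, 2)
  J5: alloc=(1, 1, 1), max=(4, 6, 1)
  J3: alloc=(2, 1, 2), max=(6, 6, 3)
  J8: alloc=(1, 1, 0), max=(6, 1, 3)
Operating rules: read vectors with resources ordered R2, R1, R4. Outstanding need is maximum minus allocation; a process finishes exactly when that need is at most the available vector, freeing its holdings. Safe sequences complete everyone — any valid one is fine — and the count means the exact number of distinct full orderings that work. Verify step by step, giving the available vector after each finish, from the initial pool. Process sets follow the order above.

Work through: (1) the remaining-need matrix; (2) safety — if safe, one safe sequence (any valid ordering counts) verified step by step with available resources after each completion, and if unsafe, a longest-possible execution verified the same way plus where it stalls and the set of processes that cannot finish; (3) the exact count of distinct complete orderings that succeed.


(1) Need matrix, components ordered R2, R1, R4:
  J2: (2, 1, 0)
  J5: (3, 5, 0)
  J3: (4, 5, 1)
  J8: (5, 0, 3)
(2) The state is UNSAFE.
Key observation: no order helps: past J2, J8, the free pool tops out at (6, 4, 3), below what each blocked process needs in R1.
The run J2, J8 cannot be extended any further. Walking it through:
  pool = (3, 3, 1)
  J2: need (2, 1, 0) fits (3, 3, 1); releases (2, 0, 2), pool now (5, 3, 3)
  J8: need (5, 0, 3) fits (5, 3, 3); releases (1, 1, 0), pool now (6, 4, 3)
  J5 still needs (3, 5, 0) but only (6, 4, 3) is free — short on R1
  J3 still needs (4, 5, 1) but only (6, 4, 3) is free — short on R1
Processes that can never finish: J5 and J3.
(3) Exactly 0 of the possible complete orderings are safe sequences.


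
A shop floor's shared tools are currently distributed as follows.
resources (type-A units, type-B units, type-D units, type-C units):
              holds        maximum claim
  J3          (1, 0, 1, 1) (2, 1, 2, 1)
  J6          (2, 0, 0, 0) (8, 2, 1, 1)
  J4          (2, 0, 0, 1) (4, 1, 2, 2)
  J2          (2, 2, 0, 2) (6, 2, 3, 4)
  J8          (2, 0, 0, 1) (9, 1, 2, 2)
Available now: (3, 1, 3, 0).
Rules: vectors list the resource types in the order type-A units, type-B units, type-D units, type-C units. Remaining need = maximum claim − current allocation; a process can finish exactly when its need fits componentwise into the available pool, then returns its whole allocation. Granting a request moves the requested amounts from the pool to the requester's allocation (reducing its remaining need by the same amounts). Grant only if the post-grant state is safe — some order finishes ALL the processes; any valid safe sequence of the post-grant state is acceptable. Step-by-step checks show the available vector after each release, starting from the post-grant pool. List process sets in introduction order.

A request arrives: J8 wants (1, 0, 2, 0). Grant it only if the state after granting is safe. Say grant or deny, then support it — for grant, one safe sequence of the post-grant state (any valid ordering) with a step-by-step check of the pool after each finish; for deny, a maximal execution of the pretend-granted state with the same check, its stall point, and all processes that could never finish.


DENY. Granting would leave the state unsafe.
Key observation: after J3, J4 the pool peaks at (5, 1, 2, 2), and each blocked process is short somewhere: J6 on type-A units, type-B units; J2 on type-D units; J8 on type-A units.
On the post-grant state, J3, J4 is a maximal run — nothing extends it. Verifying each step:
  pool = (2, 1, 1, 0)
  J3 needs (1, 1, 1, 0) <= (2, 1, 1, 0) -> finishes; pool += (1, 0, 1, 1) = (3, 1, 2, 1)
  J4 needs (2, 1, 2, 1) <= (3, 1, 2, 1) -> finishes; pool += (2, 0, 0, 1) = (5, 1, 2, 2)
  J6 still needs (6, 2, 1, 1) but only (5, 1, 2, 2) is free — short on type-A units and type-B units
  J2 still needs (4, 0, 3, 2) but only (5, 1, 2, 2) is free — short on type-D units
  J8 still needs (6, 1, 0, 1) but only (5, 1, 2, 2) is free — short on type-A units
Post-grant, the permanently blocked set is J6, J2 and J8.


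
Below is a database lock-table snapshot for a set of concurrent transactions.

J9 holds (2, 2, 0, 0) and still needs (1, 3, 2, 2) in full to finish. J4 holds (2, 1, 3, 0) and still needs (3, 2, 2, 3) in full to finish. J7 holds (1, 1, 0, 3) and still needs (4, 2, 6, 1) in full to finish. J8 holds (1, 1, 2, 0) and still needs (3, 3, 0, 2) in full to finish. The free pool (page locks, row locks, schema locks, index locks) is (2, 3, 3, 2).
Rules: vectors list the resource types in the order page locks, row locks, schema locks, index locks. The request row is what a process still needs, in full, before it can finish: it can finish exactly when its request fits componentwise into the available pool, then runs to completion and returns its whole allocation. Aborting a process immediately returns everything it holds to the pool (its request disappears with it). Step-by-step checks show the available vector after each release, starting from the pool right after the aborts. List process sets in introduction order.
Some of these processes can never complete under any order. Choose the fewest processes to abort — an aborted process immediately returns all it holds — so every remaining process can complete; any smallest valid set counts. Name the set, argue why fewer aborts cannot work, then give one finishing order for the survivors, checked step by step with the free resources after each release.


The answer: abort J4.
Key observation: J7 was stuck for good until J4 gave back (2, 1, 3, 0); in the order shown it finishes at step 1.
Minimality: the empty abort set fails — the state is deadlocked as it stands.
Survivors finish in the order: J7, J8, J9. Verifying each step (pool after the aborts first):
  pool = (4, 4, 6, 2)
  run J7 (needs (4, 2, 6, 1), free (4, 4, 6, 2)); after release of (1, 1, 0, 3) the pool is (5, 5, 6, 5)
  run J8 (needs (3, 3, 0, 2), free (5, 5, 6, 5)); after release of (1, 1, 2, 0) the pool is (6, 6, 8, 5)
  run J9 (needs (1, 3, 2, 2), free (6, 6, 8, 5)); after release of (2, 2, 0, 0) the pool is (8, 8, 8, 5)


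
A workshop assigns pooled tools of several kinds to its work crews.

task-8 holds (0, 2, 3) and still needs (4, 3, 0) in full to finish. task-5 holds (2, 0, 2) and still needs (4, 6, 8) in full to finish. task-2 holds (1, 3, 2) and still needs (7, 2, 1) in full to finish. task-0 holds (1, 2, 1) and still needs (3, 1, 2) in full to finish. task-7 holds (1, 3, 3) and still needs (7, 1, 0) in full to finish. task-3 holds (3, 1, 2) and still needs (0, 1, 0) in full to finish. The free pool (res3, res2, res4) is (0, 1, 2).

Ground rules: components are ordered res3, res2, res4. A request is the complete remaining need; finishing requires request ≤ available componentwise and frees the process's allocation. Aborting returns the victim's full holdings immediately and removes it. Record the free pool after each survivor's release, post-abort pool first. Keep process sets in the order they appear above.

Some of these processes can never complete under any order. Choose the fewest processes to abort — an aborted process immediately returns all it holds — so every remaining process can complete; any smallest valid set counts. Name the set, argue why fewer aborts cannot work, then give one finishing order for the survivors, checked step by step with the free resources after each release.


The answer: abort task-2.
Key observation: the deadlocked task-7 becomes finishable only because task-2 released (1, 3, 2); it completes at step 5 below.
Why nothing smaller works: aborting no one leaves the state deadlocked as given.
Survivors finish in the order: task-3, task-8, task-5, task-0, task-7. Check, step by step (pool after the aborts first):
  pool = (1, 4, 4)
  task-3: need (0, 1, 0) fits (1, 4, 4); releases (3, 1, 2), pool now (4, 5, 6)
  task-8: need (4, 3, 0) fits (4, 5, 6); releases (0, 2, 3), pool now (4, 7, 9)
  task-5: need (4, 6, 8) fits (4, 7, 9); releases (2, 0, 2), pool now (6, 7, 11)
  task-0: need (3, 1, 2) fits (6, 7, 11); releases (1, 2, 1), pool now (7, 9, 12)
  task-7: need (7, 1, 0) fits (7, 9, 12); releases (1, 3, 3), pool now (8, 12, 15)


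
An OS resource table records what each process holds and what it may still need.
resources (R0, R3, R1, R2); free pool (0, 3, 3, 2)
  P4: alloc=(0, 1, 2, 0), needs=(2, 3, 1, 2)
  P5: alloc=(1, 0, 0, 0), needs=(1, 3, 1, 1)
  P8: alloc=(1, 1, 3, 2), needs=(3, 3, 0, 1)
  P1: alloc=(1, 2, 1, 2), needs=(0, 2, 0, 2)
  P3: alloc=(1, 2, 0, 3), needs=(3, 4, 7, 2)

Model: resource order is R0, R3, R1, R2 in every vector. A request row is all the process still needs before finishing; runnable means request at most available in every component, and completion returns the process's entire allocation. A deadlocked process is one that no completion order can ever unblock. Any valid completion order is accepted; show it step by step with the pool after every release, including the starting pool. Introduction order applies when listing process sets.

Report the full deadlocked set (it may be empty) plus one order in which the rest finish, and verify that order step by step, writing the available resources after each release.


Deadlocked set: P8 and P3.
Key observation: R0 is the bottleneck — with P1, P5, P4 done the pool holds (2, 6, 6, 4), short of every remaining need.
A valid finishing order for the others: P1, P5, P4. Check, step by step:
  pool = (0, 3, 3, 2)
  run P1 (needs (0, 2, 0, 2), free (0, 3, 3, 2)); after release of (1, 2, 1, 2) the pool is (1, 5, 4, 4)
  run P5 (needs (1, 3, 1, 1), free (1, 5, 4, 4)); after release of (1, 0, 0, 0) the pool is (2, 5, 4, 4)
  run P4 (needs (2, 3, 1, 2), free (2, 5, 4, 4)); after release of (0, 1, 2, 0) the pool is (2, 6, 6, 4)
The blocked processes can never fit:
  P8 cannot run: need (3, 3, 0, 1) vs free (2, 6, 6, 4) (insufficient R0)
  P3 cannot run: need (3, 4, 7, 2) vs free (2, 6, 6, 4) (insufficient R0 and R1)


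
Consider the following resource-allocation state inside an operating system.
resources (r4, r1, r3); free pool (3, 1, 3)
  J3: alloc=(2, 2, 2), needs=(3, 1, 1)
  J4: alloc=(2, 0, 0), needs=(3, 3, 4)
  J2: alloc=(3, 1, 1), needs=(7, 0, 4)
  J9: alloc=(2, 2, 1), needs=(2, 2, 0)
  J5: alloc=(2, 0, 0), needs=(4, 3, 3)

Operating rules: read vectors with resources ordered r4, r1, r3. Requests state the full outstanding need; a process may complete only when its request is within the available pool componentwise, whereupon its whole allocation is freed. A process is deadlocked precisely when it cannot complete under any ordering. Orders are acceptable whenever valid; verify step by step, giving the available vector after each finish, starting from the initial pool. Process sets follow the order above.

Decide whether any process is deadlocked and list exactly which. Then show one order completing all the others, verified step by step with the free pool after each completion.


No process is deadlocked.
Key observation: J3 fits the free pool immediately, and its release cascades until everyone finishes.
The rest can finish in the order J3, J9, J2, J5, J4. Check, step by step:
  pool = (3, 1, 3)
  J3: need (3, 1, 1) fits (3, 1, 3); releases (2, 2, 2), pool now (5, 3, 5)
  J9: need (2, 2, 0) fits (5, 3, 5); releases (2, 2, 1), pool now (7, 5, 6)
  J2: need (7, 0, 4) fits (7, 5, 6); releases (3, 1, 1), pool now (10, 6, 7)
  J5: need (4, 3, 3) fits (10, 6, 7); releases (2, 0, 0), pool now (12, 6, 7)
  J4: need (3, 3, 4) fits (12, 6, 7); releases (2, 0, 0), pool now (14, 6, 7)


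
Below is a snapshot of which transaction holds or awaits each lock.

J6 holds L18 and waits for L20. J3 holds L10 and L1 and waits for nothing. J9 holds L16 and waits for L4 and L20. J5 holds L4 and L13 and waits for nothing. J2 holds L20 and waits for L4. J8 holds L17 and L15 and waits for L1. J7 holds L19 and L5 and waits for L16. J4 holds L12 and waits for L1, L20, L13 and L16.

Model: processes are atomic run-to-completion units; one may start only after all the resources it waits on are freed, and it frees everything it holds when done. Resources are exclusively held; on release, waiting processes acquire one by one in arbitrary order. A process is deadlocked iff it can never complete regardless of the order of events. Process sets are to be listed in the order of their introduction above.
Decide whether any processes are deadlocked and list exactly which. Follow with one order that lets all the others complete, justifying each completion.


The deadlocked set is empty.
Key observation: no waiting chain loops back on itself — every chain ends at a process that waits on nothing, so everyone eventually runs.
The rest can finish in the order J5, J2, J6, J9, J3, J8, J4, J7.
Step-by-step check:
  J5: no waits; runs immediately, freeing L4 and L13
  run J2 (all its waits — L4 — are resolved); releases L20
  run J6 (all its waits — L20 — are resolved); releases L18
  run J9 (all its waits — L4 and L20 — are resolved); releases L16
  J3: no waits; runs immediately, freeing L10 and L1
  run J8 (all its waits — L1 — are resolved); releases L17 and L15
  run J4 (all its waits — L1, L20, L13 and L16 — are resolved); releases L12
  run J7 (all its waits — L16 — are resolved); releases L19 and L5


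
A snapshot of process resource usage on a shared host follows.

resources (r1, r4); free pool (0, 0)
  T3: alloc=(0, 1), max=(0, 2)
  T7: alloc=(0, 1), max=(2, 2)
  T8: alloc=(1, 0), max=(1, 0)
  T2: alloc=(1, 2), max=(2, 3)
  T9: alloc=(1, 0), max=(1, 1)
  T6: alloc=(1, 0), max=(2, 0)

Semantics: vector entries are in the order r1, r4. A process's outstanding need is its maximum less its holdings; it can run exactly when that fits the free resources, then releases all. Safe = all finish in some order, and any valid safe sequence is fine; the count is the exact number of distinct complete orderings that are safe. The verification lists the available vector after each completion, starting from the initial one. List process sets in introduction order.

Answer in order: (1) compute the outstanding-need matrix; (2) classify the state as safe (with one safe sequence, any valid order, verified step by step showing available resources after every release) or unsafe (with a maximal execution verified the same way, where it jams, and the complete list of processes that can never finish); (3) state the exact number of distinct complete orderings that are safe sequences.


(1) Remaining need (order r1, r4):
  T3: (0, 1)
  T7: (2, 1)
  T8: (0, 0)
  T2: (1, 1)
  T9: (0, 1)
  T6: (1, 0)
(2) The state is UNSAFE.
Key observation: the pool after T8, T6 is (2, 0); every surviving request exceeds it in r4, so progress ends there.
Going as far as possible: T8, T6; after that, nothing fits. Walking it through:
  pool = (0, 0)
  run T8 (needs (0, 0), free (0, 0)); after release of (1, 0) the pool is (1, 0)
  run T6 (needs (1, 0), free (1, 0)); after release of (1, 0) the pool is (2, 0)
  T3 cannot run: need (0, 1) vs free (2, 0) (insufficient r4)
  T7 cannot run: need (2, 1) vs free (2, 0) (insufficient r4)
  T2 cannot run: need (1, 1) vs free (2, 0) (insufficient r4)
  T9 cannot run: need (0, 1) vs free (2, 0) (insufficient r4)
Never able to finish: T3, T7, T2 and T9.
(3) The exact count: 0 of the possible complete orderings are safe sequences.
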